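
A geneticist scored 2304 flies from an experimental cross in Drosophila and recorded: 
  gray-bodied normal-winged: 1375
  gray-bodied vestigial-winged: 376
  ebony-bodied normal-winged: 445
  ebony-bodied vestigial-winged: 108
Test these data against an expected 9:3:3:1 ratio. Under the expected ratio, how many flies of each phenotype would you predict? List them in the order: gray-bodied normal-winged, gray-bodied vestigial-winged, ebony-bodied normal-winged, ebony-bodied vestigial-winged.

1296, 432, 432, 144

Expected counts for N = 2304 under a 9:3:3:1 ratio (total parts = 16):
  gray-bodied normal-winged: 2304 × 9/16 = 1296
  gray-bodied vestigial-winged: 2304 × 3/16 = 432
  ebony-bodied normal-winged: 2304 × 3/16 = 432
  ebony-bodied vestigial-winged: 2304 × 1/16 = 144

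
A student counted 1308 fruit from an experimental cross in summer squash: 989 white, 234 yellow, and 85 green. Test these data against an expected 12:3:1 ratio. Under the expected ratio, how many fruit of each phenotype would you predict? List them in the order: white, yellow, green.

981, 245.25, 81.75

Under the 12:3:1 hypothesis (Σ ratio = 16, N = 1308):
  white: 1308 × 12/16 = 981
  yellow: 1308 × 3/16 = 245.25
  green: 1308 × 1/16 = 81.75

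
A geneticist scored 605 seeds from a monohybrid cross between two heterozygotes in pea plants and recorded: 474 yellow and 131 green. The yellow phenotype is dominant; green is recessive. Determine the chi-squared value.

3.615

For a monohybrid cross between heterozygotes with complete dominance, the expected phenotypic ratio is 3:1.
Expected counts for N = 605 under a 3:1 ratio (total parts = 4):
  yellow: 605 × 3/4 = 453.75
  green: 605 × 1/4 = 151.25
χ² = Σ (O − E)² / E
  yellow: (474 − 453.75)² / 453.75 = 0.9037
  green: (131 − 151.25)² / 151.25 = 2.7112
χ² = 0.9037 + 2.7112 = 3.6149 ≈ 3.615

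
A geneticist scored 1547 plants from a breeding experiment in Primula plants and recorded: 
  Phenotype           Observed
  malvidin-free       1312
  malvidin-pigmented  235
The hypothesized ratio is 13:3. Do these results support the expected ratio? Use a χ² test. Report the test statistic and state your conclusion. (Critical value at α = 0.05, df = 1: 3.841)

Total ratio parts = 16. Expected numbers out of 1547:
  malvidin-free: 1547 × 13/16 = 1256.9375
  malvidin-pigmented: 1547 × 3/16 = 290.0625
χ² = Σ (O − E)² / E
  malvidin-free: (1312 − 1256.9375)² / 1256.9375 = 2.4121
  malvidin-pigmented: (235 − 290.0625)² / 290.0625 = 10.4525
χ² = 2.4121 + 10.4525 = 12.8646 ≈ 12.865
Degrees of freedom = 2 − 1 = 1; critical value at α = 0.05 is 3.841.
Since 12.865 > 3.841, we reject the null hypothesis — the data do not fit the 13:3 ratio.

12.865; not consistent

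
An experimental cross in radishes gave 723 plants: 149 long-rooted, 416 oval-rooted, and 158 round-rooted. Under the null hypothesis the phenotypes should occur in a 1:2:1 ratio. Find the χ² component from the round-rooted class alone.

2.863

Total ratio parts = 4. Expected numbers out of 723:
  long-rooted: 723 × 1/4 = 180.75
  oval-rooted: 723 × 2/4 = 361.5
  round-rooted: 723 × 1/4 = 180.75
Contribution of round-rooted: (158 − 180.75)² / 180.75 = 2.8634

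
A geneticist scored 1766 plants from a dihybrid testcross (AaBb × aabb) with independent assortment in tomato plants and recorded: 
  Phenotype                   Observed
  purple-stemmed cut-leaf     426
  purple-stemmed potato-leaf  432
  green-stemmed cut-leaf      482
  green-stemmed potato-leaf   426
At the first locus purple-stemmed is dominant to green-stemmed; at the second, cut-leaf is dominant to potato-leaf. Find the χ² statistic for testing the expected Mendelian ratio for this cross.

5.008

A dihybrid testcross with independent assortment gives a 1:1:1:1 ratio.
Under the 1:1:1:1 hypothesis (Σ ratio = 4, N = 1766):
  purple-stemmed cut-leaf: 1766 × 1/4 = 441.5
  purple-stemmed potato-leaf: 1766 × 1/4 = 441.5
  green-stemmed cut-leaf: 1766 × 1/4 = 441.5
  green-stemmed potato-leaf: 1766 × 1/4 = 441.5
χ² = Σ (O − E)² / E
  purple-stemmed cut-leaf: (426 − 441.5)² / 441.5 = 0.5442
  purple-stemmed potato-leaf: (432 − 441.5)² / 441.5 = 0.2044
  green-stemmed cut-leaf: (482 − 441.5)² / 441.5 = 3.7152
  green-stemmed potato-leaf: (426 − 441.5)² / 441.5 = 0.5442
χ² = 0.5442 + 0.2044 + 3.7152 + 0.5442 = 5.008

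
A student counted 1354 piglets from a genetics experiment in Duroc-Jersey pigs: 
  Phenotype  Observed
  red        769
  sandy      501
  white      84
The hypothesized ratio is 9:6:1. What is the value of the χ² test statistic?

0.166

Under the 9:6:1 hypothesis (Σ ratio = 16, N = 1354):
  red: 1354 × 9/16 = 761.625
  sandy: 1354 × 6/16 = 507.75
  white: 1354 × 1/16 = 84.625
χ² = Σ (O − E)² / E
  red: (769 − 761.625)² / 761.625 = 0.0714
  sandy: (501 − 507.75)² / 507.75 = 0.0897
  white: (84 − 84.625)² / 84.625 = 0.0046
χ² = 0.0714 + 0.0897 + 0.0046 = 0.1657 ≈ 0.166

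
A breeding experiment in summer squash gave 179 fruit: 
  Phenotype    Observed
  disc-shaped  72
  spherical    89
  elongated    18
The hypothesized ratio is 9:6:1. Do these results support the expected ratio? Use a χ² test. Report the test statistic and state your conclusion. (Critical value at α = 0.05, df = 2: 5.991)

Under the 9:6:1 hypothesis (Σ ratio = 16, N = 179):
  disc-shaped: 179 × 9/16 = 100.6875
  spherical: 179 × 6/16 = 67.125
  elongated: 179 × 1/16 = 11.1875
χ² = Σ (O − E)² / E
  disc-shaped: (72 − 100.6875)² / 100.6875 = 8.1735
  spherical: (89 − 67.125)² / 67.125 = 7.1287
  elongated: (18 − 11.1875)² / 11.1875 = 4.1484
χ² = 8.1735 + 7.1287 + 4.1484 = 19.4506 ≈ 19.451
Degrees of freedom = 3 − 1 = 2; critical value at α = 0.05 is 5.991.
Since 19.451 > 5.991, we reject the null hypothesis — the data do not fit the 9:6:1 ratio.

19.451; not consistent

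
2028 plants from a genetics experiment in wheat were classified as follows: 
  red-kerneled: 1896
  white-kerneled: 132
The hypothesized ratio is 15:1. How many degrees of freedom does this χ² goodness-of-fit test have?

1

A goodness-of-fit test with 2 phenotype classes has df = 2 − 1 = 1.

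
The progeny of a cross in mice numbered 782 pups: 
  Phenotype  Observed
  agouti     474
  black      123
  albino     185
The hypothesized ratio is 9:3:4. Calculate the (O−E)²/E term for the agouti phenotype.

2.647

The 9:3:4 ratio has 16 parts, so with N = 782 the expected counts are:
  agouti: 782 × 9/16 = 439.875
  black: 782 × 3/16 = 146.625
  albino: 782 × 4/16 = 195.5
Contribution of agouti: (474 − 439.875)² / 439.875 = 2.6474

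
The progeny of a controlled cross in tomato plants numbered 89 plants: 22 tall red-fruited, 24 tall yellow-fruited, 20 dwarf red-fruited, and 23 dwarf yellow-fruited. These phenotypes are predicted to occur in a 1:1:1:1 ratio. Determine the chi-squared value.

0.393

The 1:1:1:1 ratio has 4 parts, so with N = 89 the expected counts are:
  tall red-fruited: 89 × 1/4 = 22.25
  tall yellow-fruited: 89 × 1/4 = 22.25
  dwarf red-fruited: 89 × 1/4 = 22.25
  dwarf yellow-fruited: 89 × 1/4 = 22.25
χ² = Σ (O − E)² / E
  tall red-fruited: (22 − 22.25)² / 22.25 = 0.0028
  tall yellow-fruited: (24 − 22.25)² / 22.25 = 0.1376
  dwarf red-fruited: (20 − 22.25)² / 22.25 = 0.2275
  dwarf yellow-fruited: (23 − 22.25)² / 22.25 = 0.0253
χ² = 0.0028 + 0.1376 + 0.2275 + 0.0253 = 0.3932 ≈ 0.393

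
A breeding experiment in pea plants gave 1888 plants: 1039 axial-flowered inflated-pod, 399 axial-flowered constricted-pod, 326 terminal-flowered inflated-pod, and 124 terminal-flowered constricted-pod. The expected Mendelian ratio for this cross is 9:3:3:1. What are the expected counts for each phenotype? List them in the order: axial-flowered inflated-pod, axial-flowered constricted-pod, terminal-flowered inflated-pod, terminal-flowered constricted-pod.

Total ratio parts = 16. Expected numbers out of 1888:
  axial-flowered inflated-pod: 1888 × 9/16 = 1062
  axial-flowered constricted-pod: 1888 × 3/16 = 354
  terminal-flowered inflated-pod: 1888 × 3/16 = 354
  terminal-flowered constricted-pod: 1888 × 1/16 = 118

1062, 354, 354, 118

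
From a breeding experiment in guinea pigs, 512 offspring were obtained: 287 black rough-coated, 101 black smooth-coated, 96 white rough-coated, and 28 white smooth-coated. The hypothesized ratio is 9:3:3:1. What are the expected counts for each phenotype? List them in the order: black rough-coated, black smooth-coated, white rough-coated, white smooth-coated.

Expected counts for N = 512 under a 9:3:3:1 ratio (total parts = 16):
  black rough-coated: 512 × 9/16 = 288
  black smooth-coated: 512 × 3/16 = 96
  white rough-coated: 512 × 3/16 = 96
  white smooth-coated: 512 × 1/16 = 32

288, 96, 96, 32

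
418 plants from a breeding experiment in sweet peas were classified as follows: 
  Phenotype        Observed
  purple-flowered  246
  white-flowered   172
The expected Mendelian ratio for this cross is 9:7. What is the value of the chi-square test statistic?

The 9:7 ratio has 16 parts, so with N = 418 the expected counts are:
  purple-flowered: 418 × 9/16 = 235.125
  white-flowered: 418 × 7/16 = 182.875
χ² = Σ (O − E)² / E
  purple-flowered: (246 − 235.125)² / 235.125 = 0.5030
  white-flowered: (172 − 182.875)² / 182.875 = 0.6467
χ² = 0.5030 + 0.6467 = 1.1497 ≈ 1.150

1.150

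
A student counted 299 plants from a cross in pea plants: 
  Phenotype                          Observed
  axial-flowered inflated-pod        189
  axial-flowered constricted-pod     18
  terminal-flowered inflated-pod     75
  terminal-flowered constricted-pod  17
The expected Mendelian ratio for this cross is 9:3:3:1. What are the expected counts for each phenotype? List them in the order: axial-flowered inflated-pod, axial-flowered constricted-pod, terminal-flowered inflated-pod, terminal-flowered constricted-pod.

The 9:3:3:1 ratio has 16 parts, so with N = 299 the expected counts are:
  axial-flowered inflated-pod: 299 × 9/16 = 168.1875
  axial-flowered constricted-pod: 299 × 3/16 = 56.0625
  terminal-flowered inflated-pod: 299 × 3/16 = 56.0625
  terminal-flowered constricted-pod: 299 × 1/16 = 18.6875

168.1875, 56.0625, 56.0625, 18.6875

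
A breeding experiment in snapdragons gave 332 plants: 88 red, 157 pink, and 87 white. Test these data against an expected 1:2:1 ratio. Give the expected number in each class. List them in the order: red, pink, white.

Under the 1:2:1 hypothesis (Σ ratio = 4, N = 332):
  red: 332 × 1/4 = 83
  pink: 332 × 2/4 = 166
  white: 332 × 1/4 = 83

83, 166, 83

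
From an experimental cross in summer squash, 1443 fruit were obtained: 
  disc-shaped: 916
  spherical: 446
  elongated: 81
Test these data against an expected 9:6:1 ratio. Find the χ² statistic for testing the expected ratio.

31.064

The 9:6:1 ratio has 16 parts, so with N = 1443 the expected counts are:
  disc-shaped: 1443 × 9/16 = 811.6875
  spherical: 1443 × 6/16 = 541.125
  elongated: 1443 × 1/16 = 90.1875
χ² = Σ (O − E)² / E
  disc-shaped: (916 − 811.6875)² / 811.6875 = 13.4055
  spherical: (446 − 541.125)² / 541.125 = 16.7221
  elongated: (81 − 90.1875)² / 90.1875 = 0.9359
χ² = 13.4055 + 16.7221 + 0.9359 = 31.0635 ≈ 31.064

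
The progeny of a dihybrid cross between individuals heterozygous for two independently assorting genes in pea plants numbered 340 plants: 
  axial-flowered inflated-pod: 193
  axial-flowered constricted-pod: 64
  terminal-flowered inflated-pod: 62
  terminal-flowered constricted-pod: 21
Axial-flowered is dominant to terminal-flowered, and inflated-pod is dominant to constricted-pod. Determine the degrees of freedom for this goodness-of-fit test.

A dihybrid F₂ with independent assortment and complete dominance at both loci gives a 9:3:3:1 phenotypic ratio.
A goodness-of-fit test with 4 phenotype classes has df = 4 − 1 = 3.

3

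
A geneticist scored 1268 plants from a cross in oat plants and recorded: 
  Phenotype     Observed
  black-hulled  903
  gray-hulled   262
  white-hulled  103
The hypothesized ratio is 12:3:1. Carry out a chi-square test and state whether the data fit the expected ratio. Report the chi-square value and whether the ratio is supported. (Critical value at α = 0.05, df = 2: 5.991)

12.014; not consistent

Under the 12:3:1 hypothesis (Σ ratio = 16, N = 1268):
  black-hulled: 1268 × 12/16 = 951
  gray-hulled: 1268 × 3/16 = 237.75
  white-hulled: 1268 × 1/16 = 79.25
χ² = Σ (O − E)² / E
  black-hulled: (903 − 951)² / 951 = 2.4227
  gray-hulled: (262 − 237.75)² / 237.75 = 2.4734
  white-hulled: (103 − 79.25)² / 79.25 = 7.1175
χ² = 2.4227 + 2.4734 + 7.1175 = 12.0136 ≈ 12.014
Degrees of freedom = 3 − 1 = 2; critical value at α = 0.05 is 5.991.
Since 12.014 > 5.991, we reject the null hypothesis — the data do not fit the 12:3:1 ratio.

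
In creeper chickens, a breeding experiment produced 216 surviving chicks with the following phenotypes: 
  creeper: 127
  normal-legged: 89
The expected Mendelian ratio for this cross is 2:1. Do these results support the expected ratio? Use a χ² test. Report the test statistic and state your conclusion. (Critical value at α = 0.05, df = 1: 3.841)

6.021; not consistent

Under the 2:1 hypothesis (Σ ratio = 3, N = 216):
  creeper: 216 × 2/3 = 144
  normal-legged: 216 × 1/3 = 72
χ² = Σ (O − E)² / E
  creeper: (127 − 144)² / 144 = 2.0069
  normal-legged: (89 − 72)² / 72 = 4.0139
χ² = 2.0069 + 4.0139 = 6.0208 ≈ 6.021
Degrees of freedom = 2 − 1 = 1; critical value at α = 0.05 is 3.841.
Since 6.021 > 3.841, we reject the null hypothesis — the data do not fit the 2:1 ratio.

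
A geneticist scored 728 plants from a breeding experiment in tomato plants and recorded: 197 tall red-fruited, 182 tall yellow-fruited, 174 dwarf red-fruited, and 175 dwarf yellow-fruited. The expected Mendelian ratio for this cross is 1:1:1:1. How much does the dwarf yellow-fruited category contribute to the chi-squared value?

The 1:1:1:1 ratio has 4 parts, so with N = 728 the expected counts are:
  tall red-fruited: 728 × 1/4 = 182
  tall yellow-fruited: 728 × 1/4 = 182
  dwarf red-fruited: 728 × 1/4 = 182
  dwarf yellow-fruited: 728 × 1/4 = 182
Contribution of dwarf yellow-fruited: (175 − 182)² / 182 = 0.2692

0.269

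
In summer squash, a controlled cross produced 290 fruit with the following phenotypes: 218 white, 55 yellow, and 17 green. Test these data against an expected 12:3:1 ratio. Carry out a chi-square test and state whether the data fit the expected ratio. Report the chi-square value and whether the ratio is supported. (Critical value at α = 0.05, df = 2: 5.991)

0.078; consistent

Total ratio parts = 16. Expected numbers out of 290:
  white: 290 × 12/16 = 217.5
  yellow: 290 × 3/16 = 54.375
  green: 290 × 1/16 = 18.125
χ² = Σ (O − E)² / E
  white: (218 − 217.5)² / 217.5 = 0.0011
  yellow: (55 − 54.375)² / 54.375 = 0.0072
  green: (17 − 18.125)² / 18.125 = 0.0698
χ² = 0.0011 + 0.0072 + 0.0698 = 0.0781 ≈ 0.078
Degrees of freedom = 3 − 1 = 2; critical value at α = 0.05 is 5.991.
Since 0.078 < 5.991, we fail to reject the null hypothesis — the data are consistent with the 12:3:1 ratio.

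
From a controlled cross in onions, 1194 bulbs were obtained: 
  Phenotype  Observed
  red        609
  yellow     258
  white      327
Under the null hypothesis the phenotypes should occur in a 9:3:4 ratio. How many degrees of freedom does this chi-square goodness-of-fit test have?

2

A goodness-of-fit test with 3 phenotype classes has df = 3 − 1 = 2.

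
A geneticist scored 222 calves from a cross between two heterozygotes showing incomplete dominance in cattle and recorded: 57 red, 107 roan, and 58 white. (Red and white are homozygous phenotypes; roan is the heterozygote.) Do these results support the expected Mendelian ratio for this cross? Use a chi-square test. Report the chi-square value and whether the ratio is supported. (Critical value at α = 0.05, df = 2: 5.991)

With incomplete dominance, a heterozygote × heterozygote cross gives a 1:2:1 phenotypic ratio.
Under the 1:2:1 hypothesis (Σ ratio = 4, N = 222):
  red: 222 × 1/4 = 55.5
  roan: 222 × 2/4 = 111
  white: 222 × 1/4 = 55.5
χ² = Σ (O − E)² / E
  red: (57 − 55.5)² / 55.5 = 0.0405
  roan: (107 − 111)² / 111 = 0.1441
  white: (58 − 55.5)² / 55.5 = 0.1126
χ² = 0.0405 + 0.1441 + 0.1126 = 0.2972 ≈ 0.297
Degrees of freedom = 3 − 1 = 2; critical value at α = 0.05 is 5.991.
Since 0.297 < 5.991, we fail to reject the null hypothesis — the data are consistent with the 1:2:1 ratio.

0.297; consistent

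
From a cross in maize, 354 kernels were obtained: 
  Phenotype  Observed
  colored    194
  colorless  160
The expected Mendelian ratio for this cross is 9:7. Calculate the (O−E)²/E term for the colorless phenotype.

0.170

The 9:7 ratio has 16 parts, so with N = 354 the expected counts are:
  colored: 354 × 9/16 = 199.125
  colorless: 354 × 7/16 = 154.875
Contribution of colorless: (160 − 154.875)² / 154.875 = 0.1696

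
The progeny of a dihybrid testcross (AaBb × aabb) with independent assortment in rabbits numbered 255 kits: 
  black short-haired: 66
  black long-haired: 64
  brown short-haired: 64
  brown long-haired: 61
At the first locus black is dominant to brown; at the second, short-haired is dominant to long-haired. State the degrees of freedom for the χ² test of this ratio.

A dihybrid testcross with independent assortment gives a 1:1:1:1 ratio.
A goodness-of-fit test with 4 phenotype classes has df = 4 − 1 = 3.

3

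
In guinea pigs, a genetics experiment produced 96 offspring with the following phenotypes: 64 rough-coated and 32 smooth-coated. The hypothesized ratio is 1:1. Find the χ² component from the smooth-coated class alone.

Total ratio parts = 2. Expected numbers out of 96:
  rough-coated: 96 × 1/2 = 48
  smooth-coated: 96 × 1/2 = 48
Contribution of smooth-coated: (32 − 48)² / 48 = 5.3333

5.333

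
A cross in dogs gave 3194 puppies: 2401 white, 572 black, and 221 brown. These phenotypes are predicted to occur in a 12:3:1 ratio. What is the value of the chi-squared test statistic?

3.507

Under the 12:3:1 hypothesis (Σ ratio = 16, N = 3194):
  white: 3194 × 12/16 = 2395.5
  black: 3194 × 3/16 = 598.875
  brown: 3194 × 1/16 = 199.625
χ² = Σ (O − E)² / E
  white: (2401 − 2395.5)² / 2395.5 = 0.0126
  black: (572 − 598.875)² / 598.875 = 1.2060
  brown: (221 − 199.625)² / 199.625 = 2.2887
χ² = 0.0126 + 1.2060 + 2.2887 = 3.5073 ≈ 3.507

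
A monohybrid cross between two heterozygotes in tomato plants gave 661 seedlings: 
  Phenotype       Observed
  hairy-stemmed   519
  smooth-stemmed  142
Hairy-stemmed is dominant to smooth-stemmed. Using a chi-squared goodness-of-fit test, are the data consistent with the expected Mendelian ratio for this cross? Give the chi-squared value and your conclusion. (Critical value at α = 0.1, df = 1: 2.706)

4.362; not consistent

For a monohybrid cross between heterozygotes with complete dominance, the expected phenotypic ratio is 3:1.
The 3:1 ratio has 4 parts, so with N = 661 the expected counts are:
  hairy-stemmed: 661 × 3/4 = 495.75
  smooth-stemmed: 661 × 1/4 = 165.25
χ² = Σ (O − E)² / E
  hairy-stemmed: (519 − 495.75)² / 495.75 = 1.0904
  smooth-stemmed: (142 − 165.25)² / 165.25 = 3.2712
χ² = 1.0904 + 3.2712 = 4.3616 ≈ 4.362
Degrees of freedom = 2 − 1 = 1; critical value at α = 0.1 is 2.706.
Since 4.362 > 2.706, we reject the null hypothesis — the data do not fit the 3:1 ratio.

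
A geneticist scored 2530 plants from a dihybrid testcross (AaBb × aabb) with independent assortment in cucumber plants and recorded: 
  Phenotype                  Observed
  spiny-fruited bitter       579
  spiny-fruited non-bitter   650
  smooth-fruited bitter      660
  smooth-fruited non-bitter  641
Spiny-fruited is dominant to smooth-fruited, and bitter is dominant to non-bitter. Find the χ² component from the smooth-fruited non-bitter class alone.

0.114

A dihybrid testcross with independent assortment gives a 1:1:1:1 ratio.
Expected counts for N = 2530 under a 1:1:1:1 ratio (total parts = 4):
  spiny-fruited bitter: 2530 × 1/4 = 632.5
  spiny-fruited non-bitter: 2530 × 1/4 = 632.5
  smooth-fruited bitter: 2530 × 1/4 = 632.5
  smooth-fruited non-bitter: 2530 × 1/4 = 632.5
Contribution of smooth-fruited non-bitter: (641 − 632.5)² / 632.5 = 0.1142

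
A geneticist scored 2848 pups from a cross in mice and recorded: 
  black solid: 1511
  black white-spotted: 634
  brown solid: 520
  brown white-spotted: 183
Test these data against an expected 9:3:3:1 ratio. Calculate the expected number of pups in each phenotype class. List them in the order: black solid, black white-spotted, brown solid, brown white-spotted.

1602, 534, 534, 178

Expected counts for N = 2848 under a 9:3:3:1 ratio (total parts = 16):
  black solid: 2848 × 9/16 = 1602
  black white-spotted: 2848 × 3/16 = 534
  brown solid: 2848 × 3/16 = 534
  brown white-spotted: 2848 × 1/16 = 178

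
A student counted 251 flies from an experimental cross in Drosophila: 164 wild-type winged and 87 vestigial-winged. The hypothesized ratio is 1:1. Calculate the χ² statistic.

Expected counts for N = 251 under a 1:1 ratio (total parts = 2):
  wild-type winged: 251 × 1/2 = 125.5
  vestigial-winged: 251 × 1/2 = 125.5
χ² = Σ (O − E)² / E
  wild-type winged: (164 − 125.5)² / 125.5 = 11.8108
  vestigial-winged: (87 − 125.5)² / 125.5 = 11.8108
χ² = 11.8108 + 11.8108 = 23.6216 ≈ 23.622

23.622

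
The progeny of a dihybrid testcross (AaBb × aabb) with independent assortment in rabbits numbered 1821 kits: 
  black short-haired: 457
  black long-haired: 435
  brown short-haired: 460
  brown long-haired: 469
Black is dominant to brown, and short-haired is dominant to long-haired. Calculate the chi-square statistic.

A dihybrid testcross with independent assortment gives a 1:1:1:1 ratio.
Under the 1:1:1:1 hypothesis (Σ ratio = 4, N = 1821):
  black short-haired: 1821 × 1/4 = 455.25
  black long-haired: 1821 × 1/4 = 455.25
  brown short-haired: 1821 × 1/4 = 455.25
  brown long-haired: 1821 × 1/4 = 455.25
χ² = Σ (O − E)² / E
  black short-haired: (457 − 455.25)² / 455.25 = 0.0067
  black long-haired: (435 − 455.25)² / 455.25 = 0.9007
  brown short-haired: (460 − 455.25)² / 455.25 = 0.0496
  brown long-haired: (469 − 455.25)² / 455.25 = 0.4153
χ² = 0.0067 + 0.9007 + 0.0496 + 0.4153 = 1.3723 ≈ 1.372

1.372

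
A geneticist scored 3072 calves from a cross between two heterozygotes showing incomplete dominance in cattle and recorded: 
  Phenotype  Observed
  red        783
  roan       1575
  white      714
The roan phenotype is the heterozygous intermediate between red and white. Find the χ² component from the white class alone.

3.797

With incomplete dominance, a heterozygote × heterozygote cross gives a 1:2:1 phenotypic ratio.
Expected counts for N = 3072 under a 1:2:1 ratio (total parts = 4):
  red: 3072 × 1/4 = 768
  roan: 3072 × 2/4 = 1536
  white: 3072 × 1/4 = 768
Contribution of white: (714 − 768)² / 768 = 3.7969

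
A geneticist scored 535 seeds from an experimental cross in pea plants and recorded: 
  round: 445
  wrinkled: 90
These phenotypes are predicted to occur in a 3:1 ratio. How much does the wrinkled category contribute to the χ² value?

Under the 3:1 hypothesis (Σ ratio = 4, N = 535):
  round: 535 × 3/4 = 401.25
  wrinkled: 535 × 1/4 = 133.75
Contribution of wrinkled: (90 − 133.75)² / 133.75 = 14.3107

14.311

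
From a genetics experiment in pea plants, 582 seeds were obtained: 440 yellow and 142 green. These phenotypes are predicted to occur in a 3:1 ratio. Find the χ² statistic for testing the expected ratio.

0.112

Expected counts for N = 582 under a 3:1 ratio (total parts = 4):
  yellow: 582 × 3/4 = 436.5
  green: 582 × 1/4 = 145.5
χ² = Σ (O − E)² / E
  yellow: (440 − 436.5)² / 436.5 = 0.0281
  green: (142 − 145.5)² / 145.5 = 0.0842
χ² = 0.0281 + 0.0842 = 0.1123 ≈ 0.112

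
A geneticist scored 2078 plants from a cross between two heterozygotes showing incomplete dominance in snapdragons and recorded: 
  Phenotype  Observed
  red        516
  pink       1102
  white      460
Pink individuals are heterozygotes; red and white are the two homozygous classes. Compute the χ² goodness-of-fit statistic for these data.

10.658

With incomplete dominance, a heterozygote × heterozygote cross gives a 1:2:1 phenotypic ratio.
Total ratio parts = 4. Expected numbers out of 2078:
  red: 2078 × 1/4 = 519.5
  pink: 2078 × 2/4 = 1039
  white: 2078 × 1/4 = 519.5
χ² = Σ (O − E)² / E
  red: (516 − 519.5)² / 519.5 = 0.0236
  pink: (1102 − 1039)² / 1039 = 3.8200
  white: (460 − 519.5)² / 519.5 = 6.8147
χ² = 0.0236 + 3.8200 + 6.8147 = 10.6583 ≈ 10.658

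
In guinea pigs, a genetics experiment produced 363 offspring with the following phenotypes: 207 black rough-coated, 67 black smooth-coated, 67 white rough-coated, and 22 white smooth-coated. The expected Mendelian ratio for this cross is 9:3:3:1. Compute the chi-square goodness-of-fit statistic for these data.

Expected counts for N = 363 under a 9:3:3:1 ratio (total parts = 16):
  black rough-coated: 363 × 9/16 = 204.1875
  black smooth-coated: 363 × 3/16 = 68.0625
  white rough-coated: 363 × 3/16 = 68.0625
  white smooth-coated: 363 × 1/16 = 22.6875
χ² = Σ (O − E)² / E
  black rough-coated: (207 − 204.1875)² / 204.1875 = 0.0387
  black smooth-coated: (67 − 68.0625)² / 68.0625 = 0.0166
  white rough-coated: (67 − 68.0625)² / 68.0625 = 0.0166
  white smooth-coated: (22 − 22.6875)² / 22.6875 = 0.0208
χ² = 0.0387 + 0.0166 + 0.0166 + 0.0208 = 0.0927 ≈ 0.093

0.093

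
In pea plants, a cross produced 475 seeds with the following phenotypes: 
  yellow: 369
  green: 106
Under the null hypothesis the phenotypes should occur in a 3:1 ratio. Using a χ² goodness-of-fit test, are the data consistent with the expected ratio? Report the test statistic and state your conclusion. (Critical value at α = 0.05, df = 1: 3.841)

Under the 3:1 hypothesis (Σ ratio = 4, N = 475):
  yellow: 475 × 3/4 = 356.25
  green: 475 × 1/4 = 118.75
χ² = Σ (O − E)² / E
  yellow: (369 − 356.25)² / 356.25 = 0.4563
  green: (106 − 118.75)² / 118.75 = 1.3689
χ² = 0.4563 + 1.3689 = 1.8252 ≈ 1.825
Degrees of freedom = 2 − 1 = 1; critical value at α = 0.05 is 3.841.
Since 1.825 < 3.841, we fail to reject the null hypothesis — the data are consistent with the 3:1 ratio.

1.825; consistent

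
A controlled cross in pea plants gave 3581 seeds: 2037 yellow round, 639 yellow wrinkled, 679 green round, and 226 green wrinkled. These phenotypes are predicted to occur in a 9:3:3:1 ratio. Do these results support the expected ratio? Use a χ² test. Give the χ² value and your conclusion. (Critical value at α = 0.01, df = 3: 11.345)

Expected counts for N = 3581 under a 9:3:3:1 ratio (total parts = 16):
  yellow round: 3581 × 9/16 = 2014.3125
  yellow wrinkled: 3581 × 3/16 = 671.4375
  green round: 3581 × 3/16 = 671.4375
  green wrinkled: 3581 × 1/16 = 223.8125
χ² = Σ (O − E)² / E
  yellow round: (2037 − 2014.3125)² / 2014.3125 = 0.2555
  yellow wrinkled: (639 − 671.4375)² / 671.4375 = 1.5671
  green round: (679 − 671.4375)² / 671.4375 = 0.0852
  green wrinkled: (226 − 223.8125)² / 223.8125 = 0.0214
χ² = 0.2555 + 1.5671 + 0.0852 + 0.0214 = 1.9292 ≈ 1.929
Degrees of freedom = 4 − 1 = 3; critical value at α = 0.01 is 11.345.
Since 1.929 < 11.345, we fail to reject the null hypothesis — the data are consistent with the 9:3:3:1 ratio.

1.929; consistent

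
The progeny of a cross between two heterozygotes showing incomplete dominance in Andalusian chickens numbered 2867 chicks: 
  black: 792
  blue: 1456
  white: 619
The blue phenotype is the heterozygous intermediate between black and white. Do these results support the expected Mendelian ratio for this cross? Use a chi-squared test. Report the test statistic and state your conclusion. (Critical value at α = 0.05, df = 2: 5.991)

21.585; not consistent

With incomplete dominance, a heterozygote × heterozygote cross gives a 1:2:1 phenotypic ratio.
The 1:2:1 ratio has 4 parts, so with N = 2867 the expected counts are:
  black: 2867 × 1/4 = 716.75
  blue: 2867 × 2/4 = 1433.5
  white: 2867 × 1/4 = 716.75
χ² = Σ (O − E)² / E
  black: (792 − 716.75)² / 716.75 = 7.9003
  blue: (1456 − 1433.5)² / 1433.5 = 0.3532
  white: (619 − 716.75)² / 716.75 = 13.3311
χ² = 7.9003 + 0.3532 + 13.3311 = 21.5846 ≈ 21.585
Degrees of freedom = 3 − 1 = 2; critical value at α = 0.05 is 5.991.
Since 21.585 > 5.991, we reject the null hypothesis — the data do not fit the 1:2:1 ratio.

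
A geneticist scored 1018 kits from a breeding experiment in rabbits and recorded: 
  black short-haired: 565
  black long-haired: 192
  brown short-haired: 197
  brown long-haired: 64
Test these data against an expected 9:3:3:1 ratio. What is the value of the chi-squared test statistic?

Under the 9:3:3:1 hypothesis (Σ ratio = 16, N = 1018):
  black short-haired: 1018 × 9/16 = 572.625
  black long-haired: 1018 × 3/16 = 190.875
  brown short-haired: 1018 × 3/16 = 190.875
  brown long-haired: 1018 × 1/16 = 63.625
χ² = Σ (O − E)² / E
  black short-haired: (565 − 572.625)² / 572.625 = 0.1015
  black long-haired: (192 − 190.875)² / 190.875 = 0.0066
  brown short-haired: (197 − 190.875)² / 190.875 = 0.1965
  brown long-haired: (64 − 63.625)² / 63.625 = 0.0022
χ² = 0.1015 + 0.0066 + 0.1965 + 0.0022 = 0.3068 ≈ 0.307

0.307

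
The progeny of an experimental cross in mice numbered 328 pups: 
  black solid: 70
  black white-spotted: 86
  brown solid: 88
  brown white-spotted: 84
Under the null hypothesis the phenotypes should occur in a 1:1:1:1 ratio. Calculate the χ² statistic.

2.439

Under the 1:1:1:1 hypothesis (Σ ratio = 4, N = 328):
  black solid: 328 × 1/4 = 82
  black white-spotted: 328 × 1/4 = 82
  brown solid: 328 × 1/4 = 82
  brown white-spotted: 328 × 1/4 = 82
χ² = Σ (O − E)² / E
  black solid: (70 − 82)² / 82 = 1.7561
  black white-spotted: (86 − 82)² / 82 = 0.1951
  brown solid: (88 − 82)² / 82 = 0.4390
  brown white-spotted: (84 − 82)² / 82 = 0.0488
χ² = 1.7561 + 0.1951 + 0.4390 + 0.0488 = 2.439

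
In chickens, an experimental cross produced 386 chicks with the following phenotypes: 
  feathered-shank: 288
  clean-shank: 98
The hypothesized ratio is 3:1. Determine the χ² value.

0.031

Expected counts for N = 386 under a 3:1 ratio (total parts = 4):
  feathered-shank: 386 × 3/4 = 289.5
  clean-shank: 386 × 1/4 = 96.5
χ² = Σ (O − E)² / E
  feathered-shank: (288 − 289.5)² / 289.5 = 0.0078
  clean-shank: (98 − 96.5)² / 96.5 = 0.0233
χ² = 0.0078 + 0.0233 = 0.0311 ≈ 0.031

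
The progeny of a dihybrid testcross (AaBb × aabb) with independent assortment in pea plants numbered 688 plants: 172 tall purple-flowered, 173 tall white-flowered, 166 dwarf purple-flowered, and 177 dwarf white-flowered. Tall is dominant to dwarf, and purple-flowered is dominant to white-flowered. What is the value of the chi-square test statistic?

0.360

A dihybrid testcross with independent assortment gives a 1:1:1:1 ratio.
The 1:1:1:1 ratio has 4 parts, so with N = 688 the expected counts are:
  tall purple-flowered: 688 × 1/4 = 172
  tall white-flowered: 688 × 1/4 = 172
  dwarf purple-flowered: 688 × 1/4 = 172
  dwarf white-flowered: 688 × 1/4 = 172
χ² = Σ (O − E)² / E
  tall purple-flowered: (172 − 172)² / 172 = 0.0000
  tall white-flowered: (173 − 172)² / 172 = 0.0058
  dwarf purple-flowered: (166 − 172)² / 172 = 0.2093
  dwarf white-flowered: (177 − 172)² / 172 = 0.1453
χ² = 0.0000 + 0.0058 + 0.2093 + 0.1453 = 0.3604 ≈ 0.360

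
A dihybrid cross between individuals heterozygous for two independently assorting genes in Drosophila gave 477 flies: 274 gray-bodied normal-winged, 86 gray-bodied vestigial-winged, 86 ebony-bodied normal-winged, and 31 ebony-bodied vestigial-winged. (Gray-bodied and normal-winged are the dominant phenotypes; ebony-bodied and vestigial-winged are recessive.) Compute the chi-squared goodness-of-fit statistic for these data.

A dihybrid F₂ with independent assortment and complete dominance at both loci gives a 9:3:3:1 phenotypic ratio.
The 9:3:3:1 ratio has 16 parts, so with N = 477 the expected counts are:
  gray-bodied normal-winged: 477 × 9/16 = 268.3125
  gray-bodied vestigial-winged: 477 × 3/16 = 89.4375
  ebony-bodied normal-winged: 477 × 3/16 = 89.4375
  ebony-bodied vestigial-winged: 477 × 1/16 = 29.8125
χ² = Σ (O − E)² / E
  gray-bodied normal-winged: (274 − 268.3125)² / 268.3125 = 0.1206
  gray-bodied vestigial-winged: (86 − 89.4375)² / 89.4375 = 0.1321
  ebony-bodied normal-winged: (86 − 89.4375)² / 89.4375 = 0.1321
  ebony-bodied vestigial-winged: (31 − 29.8125)² / 29.8125 = 0.0473
χ² = 0.1206 + 0.1321 + 0.1321 + 0.0473 = 0.4321 ≈ 0.432

0.432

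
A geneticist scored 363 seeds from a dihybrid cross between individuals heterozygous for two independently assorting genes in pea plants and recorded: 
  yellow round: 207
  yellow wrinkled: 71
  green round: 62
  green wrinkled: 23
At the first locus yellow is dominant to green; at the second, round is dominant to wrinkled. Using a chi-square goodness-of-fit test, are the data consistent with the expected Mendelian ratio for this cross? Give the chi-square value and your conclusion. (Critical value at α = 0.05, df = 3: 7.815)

0.710; consistent

A dihybrid F₂ with independent assortment and complete dominance at both loci gives a 9:3:3:1 phenotypic ratio.
Under the 9:3:3:1 hypothesis (Σ ratio = 16, N = 363):
  yellow round: 363 × 9/16 = 204.1875
  yellow wrinkled: 363 × 3/16 = 68.0625
  green round: 363 × 3/16 = 68.0625
  green wrinkled: 363 × 1/16 = 22.6875
χ² = Σ (O − E)² / E
  yellow round: (207 − 204.1875)² / 204.1875 = 0.0387
  yellow wrinkled: (71 − 68.0625)² / 68.0625 = 0.1268
  green round: (62 − 68.0625)² / 68.0625 = 0.5400
  green wrinkled: (23 − 22.6875)² / 22.6875 = 0.0043
χ² = 0.0387 + 0.1268 + 0.5400 + 0.0043 = 0.7098 ≈ 0.710
Degrees of freedom = 4 − 1 = 3; critical value at α = 0.05 is 7.815.
Since 0.710 < 7.815, we fail to reject the null hypothesis — the data are consistent with the 9:3:3:1 ratio.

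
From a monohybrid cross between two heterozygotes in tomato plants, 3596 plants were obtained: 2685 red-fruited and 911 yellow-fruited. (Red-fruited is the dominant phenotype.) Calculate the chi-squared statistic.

For a monohybrid cross between heterozygotes with complete dominance, the expected phenotypic ratio is 3:1.
Under the 3:1 hypothesis (Σ ratio = 4, N = 3596):
  red-fruited: 3596 × 3/4 = 2697
  yellow-fruited: 3596 × 1/4 = 899
χ² = Σ (O − E)² / E
  red-fruited: (2685 − 2697)² / 2697 = 0.0534
  yellow-fruited: (911 − 899)² / 899 = 0.1602
χ² = 0.0534 + 0.1602 = 0.2136 ≈ 0.214

0.214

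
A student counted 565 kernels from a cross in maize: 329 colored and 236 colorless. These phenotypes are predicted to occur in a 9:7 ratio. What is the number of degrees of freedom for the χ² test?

1

A goodness-of-fit test with 2 phenotype classes has df = 2 − 1 = 1.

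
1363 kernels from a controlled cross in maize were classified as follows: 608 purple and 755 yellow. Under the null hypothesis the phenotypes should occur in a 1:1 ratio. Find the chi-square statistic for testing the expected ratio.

15.854

Expected counts for N = 1363 under a 1:1 ratio (total parts = 2):
  purple: 1363 × 1/2 = 681.5
  yellow: 1363 × 1/2 = 681.5
χ² = Σ (O − E)² / E
  purple: (608 − 681.5)² / 681.5 = 7.9270
  yellow: (755 − 681.5)² / 681.5 = 7.9270
χ² = 7.9270 + 7.9270 = 15.854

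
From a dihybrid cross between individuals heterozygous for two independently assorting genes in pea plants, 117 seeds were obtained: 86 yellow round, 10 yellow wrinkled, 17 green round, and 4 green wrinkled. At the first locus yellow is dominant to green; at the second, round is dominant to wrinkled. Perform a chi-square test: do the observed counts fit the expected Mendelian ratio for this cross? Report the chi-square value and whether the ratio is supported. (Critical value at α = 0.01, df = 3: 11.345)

A dihybrid F₂ with independent assortment and complete dominance at both loci gives a 9:3:3:1 phenotypic ratio.
Under the 9:3:3:1 hypothesis (Σ ratio = 16, N = 117):
  yellow round: 117 × 9/16 = 65.8125
  yellow wrinkled: 117 × 3/16 = 21.9375
  green round: 117 × 3/16 = 21.9375
  green wrinkled: 117 × 1/16 = 7.3125
χ² = Σ (O − E)² / E
  yellow round: (86 − 65.8125)² / 65.8125 = 6.1924
  yellow wrinkled: (10 − 21.9375)² / 21.9375 = 6.4959
  green round: (17 − 21.9375)² / 21.9375 = 1.1113
  green wrinkled: (4 − 7.3125)² / 7.3125 = 1.5005
χ² = 6.1924 + 6.4959 + 1.1113 + 1.5005 = 15.3001 ≈ 15.300
Degrees of freedom = 4 − 1 = 3; critical value at α = 0.01 is 11.345.
Since 15.300 > 11.345, we reject the null hypothesis — the data do not fit the 9:3:3:1 ratio.

15.300; not consistent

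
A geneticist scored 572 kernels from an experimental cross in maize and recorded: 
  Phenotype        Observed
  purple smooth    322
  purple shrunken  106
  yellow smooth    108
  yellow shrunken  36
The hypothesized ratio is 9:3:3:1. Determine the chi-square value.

0.022

Expected counts for N = 572 under a 9:3:3:1 ratio (total parts = 16):
  purple smooth: 572 × 9/16 = 321.75
  purple shrunken: 572 × 3/16 = 107.25
  yellow smooth: 572 × 3/16 = 107.25
  yellow shrunken: 572 × 1/16 = 35.75
χ² = Σ (O − E)² / E
  purple smooth: (322 − 321.75)² / 321.75 = 0.0002
  purple shrunken: (106 − 107.25)² / 107.25 = 0.0146
  yellow smooth: (108 − 107.25)² / 107.25 = 0.0052
  yellow shrunken: (36 − 35.75)² / 35.75 = 0.0017
χ² = 0.0002 + 0.0146 + 0.0052 + 0.0017 = 0.0217 ≈ 0.022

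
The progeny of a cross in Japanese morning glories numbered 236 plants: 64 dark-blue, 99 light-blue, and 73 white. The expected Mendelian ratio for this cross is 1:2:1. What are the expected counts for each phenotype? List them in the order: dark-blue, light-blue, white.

59, 118, 59

Expected counts for N = 236 under a 1:2:1 ratio (total parts = 4):
  dark-blue: 236 × 1/4 = 59
  light-blue: 236 × 2/4 = 118
  white: 236 × 1/4 = 59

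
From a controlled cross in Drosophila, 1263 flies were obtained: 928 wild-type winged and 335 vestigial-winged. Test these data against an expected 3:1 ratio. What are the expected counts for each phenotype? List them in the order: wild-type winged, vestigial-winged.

947.25, 315.75

Under the 3:1 hypothesis (Σ ratio = 4, N = 1263):
  wild-type winged: 1263 × 3/4 = 947.25
  vestigial-winged: 1263 × 1/4 = 315.75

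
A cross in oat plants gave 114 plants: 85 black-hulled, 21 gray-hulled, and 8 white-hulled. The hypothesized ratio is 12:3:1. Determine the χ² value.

Expected counts for N = 114 under a 12:3:1 ratio (total parts = 16):
  black-hulled: 114 × 12/16 = 85.5
  gray-hulled: 114 × 3/16 = 21.375
  white-hulled: 114 × 1/16 = 7.125
χ² = Σ (O − E)² / E
  black-hulled: (85 − 85.5)² / 85.5 = 0.0029
  gray-hulled: (21 − 21.375)² / 21.375 = 0.0066
  white-hulled: (8 − 7.125)² / 7.125 = 0.1075
χ² = 0.0029 + 0.0066 + 0.1075 = 0.117

0.117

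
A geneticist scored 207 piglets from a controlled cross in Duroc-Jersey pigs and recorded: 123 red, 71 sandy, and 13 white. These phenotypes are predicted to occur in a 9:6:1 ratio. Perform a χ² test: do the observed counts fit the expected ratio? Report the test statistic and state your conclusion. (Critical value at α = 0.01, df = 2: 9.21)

0.936; consistent

Expected counts for N = 207 under a 9:6:1 ratio (total parts = 16):
  red: 207 × 9/16 = 116.4375
  sandy: 207 × 6/16 = 77.625
  white: 207 × 1/16 = 12.9375
χ² = Σ (O − E)² / E
  red: (123 − 116.4375)² / 116.4375 = 0.3699
  sandy: (71 − 77.625)² / 77.625 = 0.5654
  white: (13 − 12.9375)² / 12.9375 = 0.0003
χ² = 0.3699 + 0.5654 + 0.0003 = 0.9356 ≈ 0.936
Degrees of freedom = 3 − 1 = 2; critical value at α = 0.01 is 9.21.
Since 0.936 < 9.21, we fail to reject the null hypothesis — the data are consistent with the 9:6:1 ratio.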